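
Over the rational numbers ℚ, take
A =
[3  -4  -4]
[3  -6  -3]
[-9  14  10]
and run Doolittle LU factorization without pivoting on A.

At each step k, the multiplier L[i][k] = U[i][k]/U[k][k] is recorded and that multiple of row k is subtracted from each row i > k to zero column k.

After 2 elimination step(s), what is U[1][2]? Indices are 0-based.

U[1][2] = 1

[col 0] pivot 3
  R1 -= 1*R0 → (0, -2, 1)  (L[1][0] := 1)
  R2 -= -3*R0 → (0, 2, -2)  (L[2][0] := -3)
[col 1] pivot -2
  R2 -= -1*R1 → (0, 0, -1)  (L[2][1] := -1)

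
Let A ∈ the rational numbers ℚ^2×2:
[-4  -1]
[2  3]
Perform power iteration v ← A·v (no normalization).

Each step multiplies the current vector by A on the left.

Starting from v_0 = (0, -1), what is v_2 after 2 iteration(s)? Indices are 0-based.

v_0 = (0, -1).
v_1 = A·v_0 = (1, -3).
v_2 = A·v_1 = (-1, -7).

v_2 = (-1, -7)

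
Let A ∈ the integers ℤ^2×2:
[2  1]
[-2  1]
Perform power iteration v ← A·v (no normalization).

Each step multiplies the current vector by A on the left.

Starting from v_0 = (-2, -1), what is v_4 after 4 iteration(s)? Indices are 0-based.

v_4 = (25, 29)

v_0 = (-2, -1).
v_1 = A·v_0 = (-5, 3).
v_2 = A·v_1 = (-7, 13).
v_3 = A·v_2 = (-1, 27).
v_4 = A·v_3 = (25, 29).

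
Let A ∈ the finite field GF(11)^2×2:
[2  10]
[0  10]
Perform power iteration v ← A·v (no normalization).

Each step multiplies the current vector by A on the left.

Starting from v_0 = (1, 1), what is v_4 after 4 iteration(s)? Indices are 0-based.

v_4 = (0, 1)

v_0 = (1, 1).
v_1 = A·v_0 = (1, 10).
v_2 = A·v_1 = (3, 1).
v_3 = A·v_2 = (5, 10).
v_4 = A·v_3 = (0, 1).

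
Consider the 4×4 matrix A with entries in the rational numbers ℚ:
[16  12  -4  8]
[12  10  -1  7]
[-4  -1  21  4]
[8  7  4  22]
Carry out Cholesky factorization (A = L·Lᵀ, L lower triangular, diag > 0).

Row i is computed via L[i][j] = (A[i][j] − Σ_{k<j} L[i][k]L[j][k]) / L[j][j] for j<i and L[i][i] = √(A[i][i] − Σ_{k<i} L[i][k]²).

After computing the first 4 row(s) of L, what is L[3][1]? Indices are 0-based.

L[3][1] = 1

Step 1: L[0][0] = √(16) = 4.
  L[1][0] = (12) / L[0][0] = 3.
Step 2: L[1][1] = √(1) = 1.
  L[2][0] = (-4) / L[0][0] = -1.
  L[2][1] = (2) / L[1][1] = 2.
Step 3: L[2][2] = √(16) = 4.
  L[3][0] = (8) / L[0][0] = 2.
  L[3][1] = (1) / L[1][1] = 1.
  L[3][2] = (4) / L[2][2] = 1.
Step 4: L[3][3] = √(16) = 4.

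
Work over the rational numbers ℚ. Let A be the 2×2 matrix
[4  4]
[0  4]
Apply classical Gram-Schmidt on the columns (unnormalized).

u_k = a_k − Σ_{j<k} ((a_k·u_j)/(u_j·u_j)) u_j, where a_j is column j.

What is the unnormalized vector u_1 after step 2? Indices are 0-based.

u_1 = (0, 4)

Step 1: u_0 = a_0 = (4, 0).
Step 2: u_1 = a_1 − (1)·u_0 = (0, 4).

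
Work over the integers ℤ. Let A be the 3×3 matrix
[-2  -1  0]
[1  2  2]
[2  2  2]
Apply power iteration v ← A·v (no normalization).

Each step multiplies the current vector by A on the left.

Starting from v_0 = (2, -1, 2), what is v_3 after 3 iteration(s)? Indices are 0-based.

v_0 = (2, -1, 2).
v_1 = A·v_0 = (-3, 4, 6).
v_2 = A·v_1 = (2, 17, 14).
v_3 = A·v_2 = (-21, 64, 66).

v_3 = (-21, 64, 66)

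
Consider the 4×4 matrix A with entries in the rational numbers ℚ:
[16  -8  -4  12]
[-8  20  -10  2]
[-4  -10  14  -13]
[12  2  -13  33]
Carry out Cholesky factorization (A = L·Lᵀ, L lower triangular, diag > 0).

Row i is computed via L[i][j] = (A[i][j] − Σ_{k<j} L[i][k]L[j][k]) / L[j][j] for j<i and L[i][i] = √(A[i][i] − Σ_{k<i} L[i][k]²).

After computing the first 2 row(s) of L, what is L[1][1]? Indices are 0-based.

Step 1: L[0][0] = √(16) = 4.
  L[1][0] = (-8) / L[0][0] = -2.
Step 2: L[1][1] = √(16) = 4.

L[1][1] = 4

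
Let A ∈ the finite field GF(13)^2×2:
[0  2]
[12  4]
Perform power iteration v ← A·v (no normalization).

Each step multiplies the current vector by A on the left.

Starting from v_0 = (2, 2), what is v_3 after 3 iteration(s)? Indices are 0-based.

v_3 = (1, 3)

v_0 = (2, 2).
v_1 = A·v_0 = (4, 6).
v_2 = A·v_1 = (12, 7).
v_3 = A·v_2 = (1, 3).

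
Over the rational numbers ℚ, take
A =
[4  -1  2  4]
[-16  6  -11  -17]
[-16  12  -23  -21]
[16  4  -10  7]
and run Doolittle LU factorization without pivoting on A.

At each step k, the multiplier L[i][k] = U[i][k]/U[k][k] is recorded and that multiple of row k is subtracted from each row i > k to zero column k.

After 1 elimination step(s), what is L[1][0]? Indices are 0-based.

L[1][0] = -4

[col 0] pivot 4
  R1 -= -4*R0 → (0, 2, -3, -1)  (L[1][0] := -4)
  R2 -= -4*R0 → (0, 8, -15, -5)  (L[2][0] := -4)
  R3 -= 4*R0 → (0, 8, -18, -9)  (L[3][0] := 4)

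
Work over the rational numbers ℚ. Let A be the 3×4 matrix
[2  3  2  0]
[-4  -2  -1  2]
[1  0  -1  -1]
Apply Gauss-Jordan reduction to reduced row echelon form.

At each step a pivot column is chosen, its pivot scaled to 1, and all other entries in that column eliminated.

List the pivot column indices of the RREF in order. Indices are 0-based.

pivot(0,0)=2: scale R0 → (1, 3/2, 1, 0)
  clear (1,0): R1 −= (-4)R0 → (0, 4, 3, 2)
  clear (2,0): R2 −= (1)R0 → (0, -3/2, -2, -1)
pivot(1,1)=4: scale R1 → (0, 1, 3/4, 1/2)
  clear (0,1): R0 −= (3/2)R1 → (1, 0, -1/8, -3/4)
  clear (2,1): R2 −= (-3/2)R1 → (0, 0, -7/8, -1/4)
pivot(2,2)=-7/8: scale R2 → (0, 0, 1, 2/7)
  clear (0,2): R0 −= (-1/8)R2 → (1, 0, 0, -5/7)
  clear (1,2): R1 −= (3/4)R2 → (0, 1, 0, 2/7)

pivot columns: 0, 1, 2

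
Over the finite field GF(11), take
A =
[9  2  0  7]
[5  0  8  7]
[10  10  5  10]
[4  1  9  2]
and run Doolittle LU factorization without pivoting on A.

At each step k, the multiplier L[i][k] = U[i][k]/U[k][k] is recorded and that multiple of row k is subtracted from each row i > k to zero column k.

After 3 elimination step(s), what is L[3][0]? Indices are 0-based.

L[3][0] = 9

Step 1: pivot at (0,0) is 9.
  row1 ← row1 − (3)·row0  ⇒  L[1][0]=3, U row1=(0, 5, 8, 8)
  row2 ← row2 − (6)·row0  ⇒  L[2][0]=6, U row2=(0, 9, 5, 1)
  row3 ← row3 − (9)·row0  ⇒  L[3][0]=9, U row3=(0, 5, 9, 5)
Step 2: pivot at (1,1) is 5.
  row2 ← row2 − (4)·row1  ⇒  L[2][1]=4, U row2=(0, 0, 6, 2)
  row3 ← row3 − (1)·row1  ⇒  L[3][1]=1, U row3=(0, 0, 1, 8)
Step 3: pivot at (2,2) is 6.
  row3 ← row3 − (2)·row2  ⇒  L[3][2]=2, U row3=(0, 0, 0, 4)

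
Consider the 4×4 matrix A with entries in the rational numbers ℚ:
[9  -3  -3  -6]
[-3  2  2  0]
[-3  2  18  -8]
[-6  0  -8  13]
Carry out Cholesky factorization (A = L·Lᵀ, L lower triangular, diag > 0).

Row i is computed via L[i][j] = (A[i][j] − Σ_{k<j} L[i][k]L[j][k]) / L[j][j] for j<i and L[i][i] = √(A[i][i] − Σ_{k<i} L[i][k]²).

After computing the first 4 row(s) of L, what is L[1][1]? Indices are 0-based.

L[1][1] = 1

Step 1: L[0][0] = √(9) = 3.
  L[1][0] = (-3) / L[0][0] = -1.
Step 2: L[1][1] = √(1) = 1.
  L[2][0] = (-3) / L[0][0] = -1.
  L[2][1] = (1) / L[1][1] = 1.
Step 3: L[2][2] = √(16) = 4.
  L[3][0] = (-6) / L[0][0] = -2.
  L[3][1] = (-2) / L[1][1] = -2.
  L[3][2] = (-8) / L[2][2] = -2.
Step 4: L[3][3] = √(1) = 1.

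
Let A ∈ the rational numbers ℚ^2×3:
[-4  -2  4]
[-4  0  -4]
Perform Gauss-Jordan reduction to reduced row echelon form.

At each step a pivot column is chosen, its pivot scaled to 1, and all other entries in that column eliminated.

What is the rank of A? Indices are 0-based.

rank = 2

[1] R0 /= -4  ⇒  (1, 1/2, -1)
     R1 -= -4·R0  ⇒  (0, 2, -8)
[2] R1 /= 2  ⇒  (0, 1, -4)
     R0 -= 1/2·R1  ⇒  (1, 0, 1)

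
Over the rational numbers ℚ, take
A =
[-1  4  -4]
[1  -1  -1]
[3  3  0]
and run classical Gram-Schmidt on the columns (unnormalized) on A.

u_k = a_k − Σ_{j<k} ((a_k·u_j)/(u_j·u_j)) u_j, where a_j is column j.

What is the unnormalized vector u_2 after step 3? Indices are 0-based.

Step 1: u_0 = a_0 = (-1, 1, 3).
Step 2: u_1 = a_1 − (4/11)·u_0 = (48/11, -15/11, 21/11).
Step 3: u_2 = a_2 − (3/11)·u_0 − (-59/90)·u_1 = (-13/15, -13/6, 13/30).

u_2 = (-13/15, -13/6, 13/30)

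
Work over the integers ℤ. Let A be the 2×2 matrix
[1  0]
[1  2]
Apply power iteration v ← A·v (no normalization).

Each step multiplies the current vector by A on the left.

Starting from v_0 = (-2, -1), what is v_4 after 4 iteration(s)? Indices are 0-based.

v_4 = (-2, -46)

v_0 = (-2, -1).
v_1 = A·v_0 = (-2, -4).
v_2 = A·v_1 = (-2, -10).
v_3 = A·v_2 = (-2, -22).
v_4 = A·v_3 = (-2, -46).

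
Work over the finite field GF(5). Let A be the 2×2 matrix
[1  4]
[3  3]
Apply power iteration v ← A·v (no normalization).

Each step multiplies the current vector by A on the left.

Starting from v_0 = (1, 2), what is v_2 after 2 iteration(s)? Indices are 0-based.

v_0 = (1, 2).
v_1 = A·v_0 = (4, 4).
v_2 = A·v_1 = (0, 4).

v_2 = (0, 4)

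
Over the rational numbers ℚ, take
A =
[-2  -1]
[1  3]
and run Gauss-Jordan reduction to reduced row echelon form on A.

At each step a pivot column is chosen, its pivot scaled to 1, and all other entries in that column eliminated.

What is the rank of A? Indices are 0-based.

rank = 2

[1] R0 /= -2  ⇒  (1, 1/2)
     R1 -= 1·R0  ⇒  (0, 5/2)
[2] R1 /= 5/2  ⇒  (0, 1)
     R0 -= 1/2·R1  ⇒  (1, 0)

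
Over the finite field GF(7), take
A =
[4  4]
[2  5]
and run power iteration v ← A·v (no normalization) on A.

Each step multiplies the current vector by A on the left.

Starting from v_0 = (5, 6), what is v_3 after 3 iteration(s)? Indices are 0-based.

v_0 = (5, 6).
v_1 = A·v_0 = (2, 5).
v_2 = A·v_1 = (0, 1).
v_3 = A·v_2 = (4, 5).

v_3 = (4, 5)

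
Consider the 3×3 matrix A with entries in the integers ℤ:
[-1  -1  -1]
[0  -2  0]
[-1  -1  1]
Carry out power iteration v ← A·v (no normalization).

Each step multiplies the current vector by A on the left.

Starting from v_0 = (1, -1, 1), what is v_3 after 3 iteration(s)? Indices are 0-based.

v_3 = (6, 8, 6)

v_0 = (1, -1, 1).
v_1 = A·v_0 = (-1, 2, 1).
v_2 = A·v_1 = (-2, -4, 0).
v_3 = A·v_2 = (6, 8, 6).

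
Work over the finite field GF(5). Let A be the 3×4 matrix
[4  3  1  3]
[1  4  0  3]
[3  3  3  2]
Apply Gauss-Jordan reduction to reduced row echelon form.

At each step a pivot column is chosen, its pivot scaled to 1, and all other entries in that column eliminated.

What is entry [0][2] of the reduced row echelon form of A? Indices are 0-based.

M[0][2] = 3

pivot(0,0)=4: scale R0 → (1, 2, 4, 2)
  clear (1,0): R1 −= (1)R0 → (0, 2, 1, 1)
  clear (2,0): R2 −= (3)R0 → (0, 2, 1, 1)
pivot(1,1)=2: scale R1 → (0, 1, 3, 3)
  clear (0,1): R0 −= (2)R1 → (1, 0, 3, 1)
  clear (2,1): R2 −= (2)R1 → (0, 0, 0, 0)
col 2: no nonzero at/below row 2; advance.
col 3: no nonzero at/below row 2; advance.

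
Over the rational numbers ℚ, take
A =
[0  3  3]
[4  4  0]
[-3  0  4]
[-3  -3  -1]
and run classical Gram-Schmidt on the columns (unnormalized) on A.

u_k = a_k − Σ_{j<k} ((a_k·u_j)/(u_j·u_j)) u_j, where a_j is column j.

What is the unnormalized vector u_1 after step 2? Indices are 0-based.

Step 1: u_0 = a_0 = (0, 4, -3, -3).
Step 2: u_1 = a_1 − (25/34)·u_0 = (3, 18/17, 75/34, -27/34).

u_1 = (3, 18/17, 75/34, -27/34)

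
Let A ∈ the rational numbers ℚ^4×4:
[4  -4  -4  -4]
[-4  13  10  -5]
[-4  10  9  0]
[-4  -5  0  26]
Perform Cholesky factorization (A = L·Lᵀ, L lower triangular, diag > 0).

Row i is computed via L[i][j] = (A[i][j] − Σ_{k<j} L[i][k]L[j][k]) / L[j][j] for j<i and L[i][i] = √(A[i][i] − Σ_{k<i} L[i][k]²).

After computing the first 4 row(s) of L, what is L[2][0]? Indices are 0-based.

L[2][0] = -2

Step 1: L[0][0] = √(4) = 2.
  L[1][0] = (-4) / L[0][0] = -2.
Step 2: L[1][1] = √(9) = 3.
  L[2][0] = (-4) / L[0][0] = -2.
  L[2][1] = (6) / L[1][1] = 2.
Step 3: L[2][2] = √(1) = 1.
  L[3][0] = (-4) / L[0][0] = -2.
  L[3][1] = (-9) / L[1][1] = -3.
  L[3][2] = (2) / L[2][2] = 2.
Step 4: L[3][3] = √(9) = 3.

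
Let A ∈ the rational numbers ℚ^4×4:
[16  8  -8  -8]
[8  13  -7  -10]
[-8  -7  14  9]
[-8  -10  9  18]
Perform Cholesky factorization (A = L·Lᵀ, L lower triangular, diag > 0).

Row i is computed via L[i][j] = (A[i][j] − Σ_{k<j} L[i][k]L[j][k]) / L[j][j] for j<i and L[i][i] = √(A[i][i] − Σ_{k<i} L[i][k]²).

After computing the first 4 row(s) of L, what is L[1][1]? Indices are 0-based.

L[1][1] = 3

Step 1: L[0][0] = √(16) = 4.
  L[1][0] = (8) / L[0][0] = 2.
Step 2: L[1][1] = √(9) = 3.
  L[2][0] = (-8) / L[0][0] = -2.
  L[2][1] = (-3) / L[1][1] = -1.
Step 3: L[2][2] = √(9) = 3.
  L[3][0] = (-8) / L[0][0] = -2.
  L[3][1] = (-6) / L[1][1] = -2.
  L[3][2] = (3) / L[2][2] = 1.
Step 4: L[3][3] = √(9) = 3.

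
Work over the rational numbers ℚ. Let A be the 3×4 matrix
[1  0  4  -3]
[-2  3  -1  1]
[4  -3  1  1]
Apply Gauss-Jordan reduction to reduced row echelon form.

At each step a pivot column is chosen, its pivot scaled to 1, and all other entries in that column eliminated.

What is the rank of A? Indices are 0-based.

[1] R0 /= 1  ⇒  (1, 0, 4, -3)
     R1 -= -2·R0  ⇒  (0, 3, 7, -5)
     R2 -= 4·R0  ⇒  (0, -3, -15, 13)
[2] R1 /= 3  ⇒  (0, 1, 7/3, -5/3)
     R2 -= -3·R1  ⇒  (0, 0, -8, 8)
[3] R2 /= -8  ⇒  (0, 0, 1, -1)
     R0 -= 4·R2  ⇒  (1, 0, 0, 1)
     R1 -= 7/3·R2  ⇒  (0, 1, 0, 2/3)

rank = 3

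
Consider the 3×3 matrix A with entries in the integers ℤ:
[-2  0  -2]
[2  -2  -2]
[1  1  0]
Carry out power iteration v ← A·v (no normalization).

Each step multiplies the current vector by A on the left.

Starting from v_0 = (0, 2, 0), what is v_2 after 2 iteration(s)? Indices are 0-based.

v_2 = (-4, 4, -4)

v_0 = (0, 2, 0).
v_1 = A·v_0 = (0, -4, 2).
v_2 = A·v_1 = (-4, 4, -4).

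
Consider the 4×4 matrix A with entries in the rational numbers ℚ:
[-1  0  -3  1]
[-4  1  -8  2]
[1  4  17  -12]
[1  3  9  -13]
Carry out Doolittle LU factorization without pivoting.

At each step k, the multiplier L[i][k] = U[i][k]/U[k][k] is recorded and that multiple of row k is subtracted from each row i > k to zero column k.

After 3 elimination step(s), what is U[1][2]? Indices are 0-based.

U[1][2] = 4

[col 0] pivot -1
  R1 -= 4*R0 → (0, 1, 4, -2)  (L[1][0] := 4)
  R2 -= -1*R0 → (0, 4, 14, -11)  (L[2][0] := -1)
  R3 -= -1*R0 → (0, 3, 6, -12)  (L[3][0] := -1)
[col 1] pivot 1
  R2 -= 4*R1 → (0, 0, -2, -3)  (L[2][1] := 4)
  R3 -= 3*R1 → (0, 0, -6, -6)  (L[3][1] := 3)
[col 2] pivot -2
  R3 -= 3*R2 → (0, 0, 0, 3)  (L[3][2] := 3)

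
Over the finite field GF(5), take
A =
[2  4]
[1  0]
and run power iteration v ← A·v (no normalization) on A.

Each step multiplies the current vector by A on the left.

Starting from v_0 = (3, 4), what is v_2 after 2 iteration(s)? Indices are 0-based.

v_0 = (3, 4).
v_1 = A·v_0 = (2, 3).
v_2 = A·v_1 = (1, 2).

v_2 = (1, 2)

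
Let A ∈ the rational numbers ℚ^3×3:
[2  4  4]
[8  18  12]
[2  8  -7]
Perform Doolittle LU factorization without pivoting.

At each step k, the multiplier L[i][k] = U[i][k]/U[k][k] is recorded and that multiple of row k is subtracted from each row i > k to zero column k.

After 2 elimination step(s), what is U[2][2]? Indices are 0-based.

Step 1: pivot at (0,0) is 2.
  row1 ← row1 − (4)·row0  ⇒  L[1][0]=4, U row1=(0, 2, -4)
  row2 ← row2 − (1)·row0  ⇒  L[2][0]=1, U row2=(0, 4, -11)
Step 2: pivot at (1,1) is 2.
  row2 ← row2 − (2)·row1  ⇒  L[2][1]=2, U row2=(0, 0, -3)

U[2][2] = -3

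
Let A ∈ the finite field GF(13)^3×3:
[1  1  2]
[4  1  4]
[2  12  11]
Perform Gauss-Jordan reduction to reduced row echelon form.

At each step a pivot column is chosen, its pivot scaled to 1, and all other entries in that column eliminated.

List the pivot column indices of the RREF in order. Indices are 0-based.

pivot columns: 0, 1, 2

pivot(0,0)=1: scale R0 → (1, 1, 2)
  clear (1,0): R1 −= (4)R0 → (0, 10, 9)
  clear (2,0): R2 −= (2)R0 → (0, 10, 7)
pivot(1,1)=10: scale R1 → (0, 1, 10)
  clear (0,1): R0 −= (1)R1 → (1, 0, 5)
  clear (2,1): R2 −= (10)R1 → (0, 0, 11)
pivot(2,2)=11: scale R2 → (0, 0, 1)
  clear (0,2): R0 −= (5)R2 → (1, 0, 0)
  clear (1,2): R1 −= (10)R2 → (0, 1, 0)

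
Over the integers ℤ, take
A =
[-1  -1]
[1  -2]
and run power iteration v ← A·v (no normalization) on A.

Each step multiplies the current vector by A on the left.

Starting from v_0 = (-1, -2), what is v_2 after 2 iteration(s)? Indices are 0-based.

v_2 = (-6, -3)

v_0 = (-1, -2).
v_1 = A·v_0 = (3, 3).
v_2 = A·v_1 = (-6, -3).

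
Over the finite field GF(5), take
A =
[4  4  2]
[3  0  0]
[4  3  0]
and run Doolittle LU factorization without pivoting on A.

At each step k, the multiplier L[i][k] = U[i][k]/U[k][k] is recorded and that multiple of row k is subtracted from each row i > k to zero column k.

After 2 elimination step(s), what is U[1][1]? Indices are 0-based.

[col 0] pivot 4
  R1 -= 2*R0 → (0, 2, 1)  (L[1][0] := 2)
  R2 -= 1*R0 → (0, 4, 3)  (L[2][0] := 1)
[col 1] pivot 2
  R2 -= 2*R1 → (0, 0, 1)  (L[2][1] := 2)

U[1][1] = 2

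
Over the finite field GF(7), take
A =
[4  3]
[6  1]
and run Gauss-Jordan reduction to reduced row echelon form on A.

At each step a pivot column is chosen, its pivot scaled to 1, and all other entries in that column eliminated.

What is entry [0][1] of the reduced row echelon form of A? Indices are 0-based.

pivot(0,0)=4: scale R0 → (1, 6)
  clear (1,0): R1 −= (6)R0 → (0, 0)
col 1: no nonzero at/below row 1; advance.

M[0][1] = 6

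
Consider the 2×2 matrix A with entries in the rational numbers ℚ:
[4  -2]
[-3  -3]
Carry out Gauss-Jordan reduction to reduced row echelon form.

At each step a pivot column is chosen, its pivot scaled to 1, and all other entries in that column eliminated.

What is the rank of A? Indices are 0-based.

step 1: normalize row 0 (÷4) = (1, -1/2)
  row 1: subtract -3×row0 = (0, -9/2)
step 2: normalize row 1 (÷-9/2) = (0, 1)
  row 0: subtract -1/2×row1 = (1, 0)

rank = 2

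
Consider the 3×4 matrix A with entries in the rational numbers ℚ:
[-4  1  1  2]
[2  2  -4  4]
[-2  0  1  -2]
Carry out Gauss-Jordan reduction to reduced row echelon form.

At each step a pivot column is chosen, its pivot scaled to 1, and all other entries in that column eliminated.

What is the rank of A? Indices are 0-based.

step 1: normalize row 0 (÷-4) = (1, -1/4, -1/4, -1/2)
  row 1: subtract 2×row0 = (0, 5/2, -7/2, 5)
  row 2: subtract -2×row0 = (0, -1/2, 1/2, -3)
step 2: normalize row 1 (÷5/2) = (0, 1, -7/5, 2)
  row 0: subtract -1/4×row1 = (1, 0, -3/5, 0)
  row 2: subtract -1/2×row1 = (0, 0, -1/5, -2)
step 3: normalize row 2 (÷-1/5) = (0, 0, 1, 10)
  row 0: subtract -3/5×row2 = (1, 0, 0, 6)
  row 1: subtract -7/5×row2 = (0, 1, 0, 16)

rank = 3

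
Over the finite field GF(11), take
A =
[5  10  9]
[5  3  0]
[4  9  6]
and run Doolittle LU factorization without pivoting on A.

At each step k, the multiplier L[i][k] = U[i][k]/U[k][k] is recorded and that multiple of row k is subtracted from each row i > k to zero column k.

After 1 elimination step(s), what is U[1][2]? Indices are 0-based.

k=0: U[0][0]=5
  eliminate (1,0): mult=1, new row 1: (0, 4, 2); set L[1][0]=1
  eliminate (2,0): mult=3, new row 2: (0, 1, 1); set L[2][0]=3

U[1][2] = 2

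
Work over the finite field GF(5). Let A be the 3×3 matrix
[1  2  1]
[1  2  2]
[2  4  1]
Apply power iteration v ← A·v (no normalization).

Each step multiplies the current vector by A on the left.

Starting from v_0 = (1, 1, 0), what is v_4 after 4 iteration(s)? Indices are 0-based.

v_4 = (4, 2, 0)

v_0 = (1, 1, 0).
v_1 = A·v_0 = (3, 3, 1).
v_2 = A·v_1 = (0, 1, 4).
v_3 = A·v_2 = (1, 0, 3).
v_4 = A·v_3 = (4, 2, 0).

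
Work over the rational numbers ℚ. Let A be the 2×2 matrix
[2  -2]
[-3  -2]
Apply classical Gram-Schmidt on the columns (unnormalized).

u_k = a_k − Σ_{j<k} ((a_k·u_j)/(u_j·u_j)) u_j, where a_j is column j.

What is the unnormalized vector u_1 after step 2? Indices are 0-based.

Step 1: u_0 = a_0 = (2, -3).
Step 2: u_1 = a_1 − (2/13)·u_0 = (-30/13, -20/13).

u_1 = (-30/13, -20/13)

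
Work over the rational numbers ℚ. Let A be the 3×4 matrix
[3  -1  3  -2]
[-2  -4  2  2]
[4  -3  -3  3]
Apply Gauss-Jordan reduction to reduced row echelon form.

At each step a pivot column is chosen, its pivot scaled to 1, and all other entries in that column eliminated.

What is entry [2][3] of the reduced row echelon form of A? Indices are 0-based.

M[2][3] = -38/59

[1] R0 /= 3  ⇒  (1, -1/3, 1, -2/3)
     R1 -= -2·R0  ⇒  (0, -14/3, 4, 2/3)
     R2 -= 4·R0  ⇒  (0, -5/3, -7, 17/3)
[2] R1 /= -14/3  ⇒  (0, 1, -6/7, -1/7)
     R0 -= -1/3·R1  ⇒  (1, 0, 5/7, -5/7)
     R2 -= -5/3·R1  ⇒  (0, 0, -59/7, 38/7)
[3] R2 /= -59/7  ⇒  (0, 0, 1, -38/59)
     R0 -= 5/7·R2  ⇒  (1, 0, 0, -15/59)
     R1 -= -6/7·R2  ⇒  (0, 1, 0, -41/59)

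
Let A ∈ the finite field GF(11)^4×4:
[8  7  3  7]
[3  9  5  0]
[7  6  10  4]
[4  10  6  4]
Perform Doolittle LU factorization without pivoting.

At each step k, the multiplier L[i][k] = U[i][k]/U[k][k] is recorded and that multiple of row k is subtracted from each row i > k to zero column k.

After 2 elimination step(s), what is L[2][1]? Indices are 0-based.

Step 1: pivot at (0,0) is 8.
  row1 ← row1 − (10)·row0  ⇒  L[1][0]=10, U row1=(0, 5, 8, 7)
  row2 ← row2 − (5)·row0  ⇒  L[2][0]=5, U row2=(0, 4, 6, 2)
  row3 ← row3 − (6)·row0  ⇒  L[3][0]=6, U row3=(0, 1, 10, 6)
Step 2: pivot at (1,1) is 5.
  row2 ← row2 − (3)·row1  ⇒  L[2][1]=3, U row2=(0, 0, 4, 3)
  row3 ← row3 − (9)·row1  ⇒  L[3][1]=9, U row3=(0, 0, 4, 9)

L[2][1] = 3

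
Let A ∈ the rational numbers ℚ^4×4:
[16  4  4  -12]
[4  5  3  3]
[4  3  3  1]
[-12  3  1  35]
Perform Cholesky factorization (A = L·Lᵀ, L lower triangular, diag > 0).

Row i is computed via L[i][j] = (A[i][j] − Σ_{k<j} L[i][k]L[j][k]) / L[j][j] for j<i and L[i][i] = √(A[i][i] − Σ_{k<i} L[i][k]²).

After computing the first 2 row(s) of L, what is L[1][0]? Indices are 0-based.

L[1][0] = 1

Step 1: L[0][0] = √(16) = 4.
  L[1][0] = (4) / L[0][0] = 1.
Step 2: L[1][1] = √(4) = 2.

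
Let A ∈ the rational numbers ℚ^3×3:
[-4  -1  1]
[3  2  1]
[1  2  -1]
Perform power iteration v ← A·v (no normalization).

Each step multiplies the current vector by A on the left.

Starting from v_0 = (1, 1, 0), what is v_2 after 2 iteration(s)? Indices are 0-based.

v_2 = (18, -2, 2)

v_0 = (1, 1, 0).
v_1 = A·v_0 = (-5, 5, 3).
v_2 = A·v_1 = (18, -2, 2).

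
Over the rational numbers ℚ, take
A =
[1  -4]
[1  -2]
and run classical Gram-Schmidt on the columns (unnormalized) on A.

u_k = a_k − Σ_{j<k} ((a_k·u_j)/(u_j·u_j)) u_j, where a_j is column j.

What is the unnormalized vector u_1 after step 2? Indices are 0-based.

Step 1: u_0 = a_0 = (1, 1).
Step 2: u_1 = a_1 − (-3)·u_0 = (-1, 1).

u_1 = (-1, 1)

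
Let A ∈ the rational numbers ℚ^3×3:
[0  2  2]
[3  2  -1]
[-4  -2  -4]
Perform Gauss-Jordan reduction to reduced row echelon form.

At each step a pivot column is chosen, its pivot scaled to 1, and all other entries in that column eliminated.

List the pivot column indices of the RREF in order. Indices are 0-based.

pivot columns: 0, 1, 2

step 1: exchange rows 0,1
step 1: normalize row 0 (÷3) = (1, 2/3, -1/3)
  row 2: subtract -4×row0 = (0, 2/3, -16/3)
step 2: normalize row 1 (÷2) = (0, 1, 1)
  row 0: subtract 2/3×row1 = (1, 0, -1)
  row 2: subtract 2/3×row1 = (0, 0, -6)
step 3: normalize row 2 (÷-6) = (0, 0, 1)
  row 0: subtract -1×row2 = (1, 0, 0)
  row 1: subtract 1×row2 = (0, 1, 0)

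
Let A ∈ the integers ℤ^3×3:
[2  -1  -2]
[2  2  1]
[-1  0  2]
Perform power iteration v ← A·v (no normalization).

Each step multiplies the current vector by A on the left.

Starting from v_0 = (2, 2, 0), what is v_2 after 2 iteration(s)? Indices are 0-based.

v_0 = (2, 2, 0).
v_1 = A·v_0 = (2, 8, -2).
v_2 = A·v_1 = (0, 18, -6).

v_2 = (0, 18, -6)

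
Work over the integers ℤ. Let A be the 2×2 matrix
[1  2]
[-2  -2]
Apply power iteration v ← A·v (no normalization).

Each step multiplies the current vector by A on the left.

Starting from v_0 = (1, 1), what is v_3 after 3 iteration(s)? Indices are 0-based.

v_0 = (1, 1).
v_1 = A·v_0 = (3, -4).
v_2 = A·v_1 = (-5, 2).
v_3 = A·v_2 = (-1, 6).

v_3 = (-1, 6)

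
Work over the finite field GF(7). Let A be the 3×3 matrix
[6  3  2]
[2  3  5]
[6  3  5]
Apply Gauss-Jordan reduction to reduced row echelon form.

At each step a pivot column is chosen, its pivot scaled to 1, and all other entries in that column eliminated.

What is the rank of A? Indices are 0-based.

rank = 3

[1] R0 /= 6  ⇒  (1, 4, 5)
     R1 -= 2·R0  ⇒  (0, 2, 2)
     R2 -= 6·R0  ⇒  (0, 0, 3)
[2] R1 /= 2  ⇒  (0, 1, 1)
     R0 -= 4·R1  ⇒  (1, 0, 1)
[3] R2 /= 3  ⇒  (0, 0, 1)
     R0 -= 1·R2  ⇒  (1, 0, 0)
     R1 -= 1·R2  ⇒  (0, 1, 0)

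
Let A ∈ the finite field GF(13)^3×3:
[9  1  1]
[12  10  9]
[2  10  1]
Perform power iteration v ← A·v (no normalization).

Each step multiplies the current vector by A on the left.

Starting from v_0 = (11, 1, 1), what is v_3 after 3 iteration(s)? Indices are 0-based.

v_0 = (11, 1, 1).
v_1 = A·v_0 = (10, 8, 7).
v_2 = A·v_1 = (1, 3, 3).
v_3 = A·v_2 = (2, 4, 9).

v_3 = (2, 4, 9)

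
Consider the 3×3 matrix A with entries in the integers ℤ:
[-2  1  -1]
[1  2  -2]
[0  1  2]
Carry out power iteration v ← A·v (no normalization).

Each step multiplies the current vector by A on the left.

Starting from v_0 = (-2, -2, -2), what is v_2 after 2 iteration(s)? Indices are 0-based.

v_2 = (-4, 12, -14)

v_0 = (-2, -2, -2).
v_1 = A·v_0 = (4, -2, -6).
v_2 = A·v_1 = (-4, 12, -14).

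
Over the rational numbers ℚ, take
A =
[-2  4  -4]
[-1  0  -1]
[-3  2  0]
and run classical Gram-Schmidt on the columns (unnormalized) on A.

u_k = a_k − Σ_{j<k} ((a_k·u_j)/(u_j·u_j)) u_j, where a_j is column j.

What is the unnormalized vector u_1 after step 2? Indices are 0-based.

u_1 = (2, -1, -1)

Step 1: u_0 = a_0 = (-2, -1, -3).
Step 2: u_1 = a_1 − (-1)·u_0 = (2, -1, -1).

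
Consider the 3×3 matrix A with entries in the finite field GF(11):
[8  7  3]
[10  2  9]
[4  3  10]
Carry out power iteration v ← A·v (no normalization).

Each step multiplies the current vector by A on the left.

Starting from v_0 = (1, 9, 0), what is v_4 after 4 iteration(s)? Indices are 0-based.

v_4 = (2, 5, 2)

v_0 = (1, 9, 0).
v_1 = A·v_0 = (5, 6, 9).
v_2 = A·v_1 = (10, 0, 7).
v_3 = A·v_2 = (2, 9, 0).
v_4 = A·v_3 = (2, 5, 2).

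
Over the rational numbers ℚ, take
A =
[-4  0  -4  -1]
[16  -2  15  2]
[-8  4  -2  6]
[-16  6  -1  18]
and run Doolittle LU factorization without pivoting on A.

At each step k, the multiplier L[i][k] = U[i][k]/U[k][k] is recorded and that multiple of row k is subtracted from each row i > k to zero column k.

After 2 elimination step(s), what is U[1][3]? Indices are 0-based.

U[1][3] = -2

Step 1: pivot at (0,0) is -4.
  row1 ← row1 − (-4)·row0  ⇒  L[1][0]=-4, U row1=(0, -2, -1, -2)
  row2 ← row2 − (2)·row0  ⇒  L[2][0]=2, U row2=(0, 4, 6, 8)
  row3 ← row3 − (4)·row0  ⇒  L[3][0]=4, U row3=(0, 6, 15, 22)
Step 2: pivot at (1,1) is -2.
  row2 ← row2 − (-2)·row1  ⇒  L[2][1]=-2, U row2=(0, 0, 4, 4)
  row3 ← row3 − (-3)·row1  ⇒  L[3][1]=-3, U row3=(0, 0, 12, 16)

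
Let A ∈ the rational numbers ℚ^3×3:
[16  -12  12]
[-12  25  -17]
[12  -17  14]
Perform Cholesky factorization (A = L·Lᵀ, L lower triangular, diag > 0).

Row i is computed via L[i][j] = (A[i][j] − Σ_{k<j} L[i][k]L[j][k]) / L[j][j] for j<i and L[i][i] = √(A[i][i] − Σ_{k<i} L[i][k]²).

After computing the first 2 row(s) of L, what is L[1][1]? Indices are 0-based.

Step 1: L[0][0] = √(16) = 4.
  L[1][0] = (-12) / L[0][0] = -3.
Step 2: L[1][1] = √(16) = 4.

L[1][1] = 4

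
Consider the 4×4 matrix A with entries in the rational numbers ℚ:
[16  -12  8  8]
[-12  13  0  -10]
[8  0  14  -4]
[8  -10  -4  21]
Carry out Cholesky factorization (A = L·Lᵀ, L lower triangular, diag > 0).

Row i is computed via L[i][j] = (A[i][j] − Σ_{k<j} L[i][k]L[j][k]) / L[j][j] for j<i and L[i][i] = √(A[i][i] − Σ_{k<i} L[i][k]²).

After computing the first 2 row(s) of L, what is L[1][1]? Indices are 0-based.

Step 1: L[0][0] = √(16) = 4.
  L[1][0] = (-12) / L[0][0] = -3.
Step 2: L[1][1] = √(4) = 2.

L[1][1] = 2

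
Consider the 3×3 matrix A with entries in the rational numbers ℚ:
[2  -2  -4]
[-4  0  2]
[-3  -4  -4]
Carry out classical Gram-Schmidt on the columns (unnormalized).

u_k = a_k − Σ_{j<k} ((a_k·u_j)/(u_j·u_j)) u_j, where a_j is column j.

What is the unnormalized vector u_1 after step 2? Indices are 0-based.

Step 1: u_0 = a_0 = (2, -4, -3).
Step 2: u_1 = a_1 − (8/29)·u_0 = (-74/29, 32/29, -92/29).

u_1 = (-74/29, 32/29, -92/29)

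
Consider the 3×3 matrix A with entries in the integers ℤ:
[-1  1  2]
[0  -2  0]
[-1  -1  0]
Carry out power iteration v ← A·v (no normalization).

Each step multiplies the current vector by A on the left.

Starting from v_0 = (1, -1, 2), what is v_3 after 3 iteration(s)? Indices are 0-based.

v_0 = (1, -1, 2).
v_1 = A·v_0 = (2, 2, 0).
v_2 = A·v_1 = (0, -4, -4).
v_3 = A·v_2 = (-12, 8, 4).

v_3 = (-12, 8, 4)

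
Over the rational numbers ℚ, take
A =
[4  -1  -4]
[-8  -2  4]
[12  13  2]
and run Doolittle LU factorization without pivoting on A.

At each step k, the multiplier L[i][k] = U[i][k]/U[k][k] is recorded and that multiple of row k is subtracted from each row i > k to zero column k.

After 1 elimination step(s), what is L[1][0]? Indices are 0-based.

L[1][0] = -2

[col 0] pivot 4
  R1 -= -2*R0 → (0, -4, -4)  (L[1][0] := -2)
  R2 -= 3*R0 → (0, 16, 14)  (L[2][0] := 3)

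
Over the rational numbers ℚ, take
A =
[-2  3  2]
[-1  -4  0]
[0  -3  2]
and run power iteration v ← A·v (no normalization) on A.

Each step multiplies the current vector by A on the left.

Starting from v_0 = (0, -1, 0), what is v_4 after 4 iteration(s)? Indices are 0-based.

v_4 = (336, -13, -30)

v_0 = (0, -1, 0).
v_1 = A·v_0 = (-3, 4, 3).
v_2 = A·v_1 = (24, -13, -6).
v_3 = A·v_2 = (-99, 28, 27).
v_4 = A·v_3 = (336, -13, -30).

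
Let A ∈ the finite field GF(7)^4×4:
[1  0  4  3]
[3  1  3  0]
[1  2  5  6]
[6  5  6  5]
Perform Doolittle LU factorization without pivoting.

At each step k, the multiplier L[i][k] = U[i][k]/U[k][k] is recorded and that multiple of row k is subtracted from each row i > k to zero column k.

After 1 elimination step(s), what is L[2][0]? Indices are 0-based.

L[2][0] = 1

k=0: U[0][0]=1
  eliminate (1,0): mult=3, new row 1: (0, 1, 5, 5); set L[1][0]=3
  eliminate (2,0): mult=1, new row 2: (0, 2, 1, 3); set L[2][0]=1
  eliminate (3,0): mult=6, new row 3: (0, 5, 3, 1); set L[3][0]=6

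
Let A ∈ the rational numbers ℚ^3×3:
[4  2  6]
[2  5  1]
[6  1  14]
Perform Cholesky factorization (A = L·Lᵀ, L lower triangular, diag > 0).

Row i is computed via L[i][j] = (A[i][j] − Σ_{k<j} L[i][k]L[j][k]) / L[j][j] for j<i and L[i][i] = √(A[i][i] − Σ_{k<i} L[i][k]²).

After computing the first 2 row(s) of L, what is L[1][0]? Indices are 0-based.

L[1][0] = 1

Step 1: L[0][0] = √(4) = 2.
  L[1][0] = (2) / L[0][0] = 1.
Step 2: L[1][1] = √(4) = 2.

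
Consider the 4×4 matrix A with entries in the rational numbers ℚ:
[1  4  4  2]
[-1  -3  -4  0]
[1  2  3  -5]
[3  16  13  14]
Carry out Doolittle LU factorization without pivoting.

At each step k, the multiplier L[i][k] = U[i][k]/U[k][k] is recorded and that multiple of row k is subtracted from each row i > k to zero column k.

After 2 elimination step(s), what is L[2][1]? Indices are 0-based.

[col 0] pivot 1
  R1 -= -1*R0 → (0, 1, 0, 2)  (L[1][0] := -1)
  R2 -= 1*R0 → (0, -2, -1, -7)  (L[2][0] := 1)
  R3 -= 3*R0 → (0, 4, 1, 8)  (L[3][0] := 3)
[col 1] pivot 1
  R2 -= -2*R1 → (0, 0, -1, -3)  (L[2][1] := -2)
  R3 -= 4*R1 → (0, 0, 1, 0)  (L[3][1] := 4)

L[2][1] = -2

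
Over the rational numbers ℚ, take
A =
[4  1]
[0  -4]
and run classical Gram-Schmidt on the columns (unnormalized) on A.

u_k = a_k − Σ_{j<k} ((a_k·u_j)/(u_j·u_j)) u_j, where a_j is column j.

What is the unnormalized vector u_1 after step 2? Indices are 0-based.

u_1 = (0, -4)

Step 1: u_0 = a_0 = (4, 0).
Step 2: u_1 = a_1 − (1/4)·u_0 = (0, -4).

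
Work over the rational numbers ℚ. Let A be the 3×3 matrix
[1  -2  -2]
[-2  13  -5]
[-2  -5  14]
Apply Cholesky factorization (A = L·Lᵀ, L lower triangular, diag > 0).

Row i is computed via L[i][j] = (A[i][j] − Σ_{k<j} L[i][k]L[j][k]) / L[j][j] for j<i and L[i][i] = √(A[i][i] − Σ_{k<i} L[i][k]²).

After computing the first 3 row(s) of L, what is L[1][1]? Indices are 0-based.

L[1][1] = 3

Step 1: L[0][0] = √(1) = 1.
  L[1][0] = (-2) / L[0][0] = -2.
Step 2: L[1][1] = √(9) = 3.
  L[2][0] = (-2) / L[0][0] = -2.
  L[2][1] = (-9) / L[1][1] = -3.
Step 3: L[2][2] = √(1) = 1.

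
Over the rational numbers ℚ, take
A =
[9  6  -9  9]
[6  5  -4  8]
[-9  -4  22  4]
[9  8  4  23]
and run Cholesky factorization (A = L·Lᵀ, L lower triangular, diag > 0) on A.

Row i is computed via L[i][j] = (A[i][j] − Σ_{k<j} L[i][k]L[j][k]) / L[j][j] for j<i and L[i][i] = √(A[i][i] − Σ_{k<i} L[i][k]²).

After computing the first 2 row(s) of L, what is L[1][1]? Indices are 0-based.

Step 1: L[0][0] = √(9) = 3.
  L[1][0] = (6) / L[0][0] = 2.
Step 2: L[1][1] = √(1) = 1.

L[1][1] = 1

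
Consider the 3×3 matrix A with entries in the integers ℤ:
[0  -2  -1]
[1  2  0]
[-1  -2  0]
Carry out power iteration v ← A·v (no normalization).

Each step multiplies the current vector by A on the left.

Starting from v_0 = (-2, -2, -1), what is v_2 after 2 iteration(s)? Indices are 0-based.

v_2 = (6, -7, 7)

v_0 = (-2, -2, -1).
v_1 = A·v_0 = (5, -6, 6).
v_2 = A·v_1 = (6, -7, 7).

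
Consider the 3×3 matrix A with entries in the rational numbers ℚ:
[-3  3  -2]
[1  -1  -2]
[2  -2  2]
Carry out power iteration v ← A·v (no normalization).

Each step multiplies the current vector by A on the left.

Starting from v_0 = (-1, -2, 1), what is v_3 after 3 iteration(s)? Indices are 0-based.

v_0 = (-1, -2, 1).
v_1 = A·v_0 = (-5, -1, 4).
v_2 = A·v_1 = (4, -12, 0).
v_3 = A·v_2 = (-48, 16, 32).

v_3 = (-48, 16, 32)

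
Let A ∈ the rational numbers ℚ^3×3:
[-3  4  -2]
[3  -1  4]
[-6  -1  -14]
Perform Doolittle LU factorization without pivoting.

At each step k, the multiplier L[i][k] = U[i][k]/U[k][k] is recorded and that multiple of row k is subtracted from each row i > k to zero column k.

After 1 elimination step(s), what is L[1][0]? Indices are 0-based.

L[1][0] = -1

[col 0] pivot -3
  R1 -= -1*R0 → (0, 3, 2)  (L[1][0] := -1)
  R2 -= 2*R0 → (0, -9, -10)  (L[2][0] := 2)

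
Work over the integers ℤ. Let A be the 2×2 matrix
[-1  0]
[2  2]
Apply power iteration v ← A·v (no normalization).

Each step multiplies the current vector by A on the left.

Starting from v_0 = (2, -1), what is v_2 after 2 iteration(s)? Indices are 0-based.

v_2 = (2, 0)

v_0 = (2, -1).
v_1 = A·v_0 = (-2, 2).
v_2 = A·v_1 = (2, 0).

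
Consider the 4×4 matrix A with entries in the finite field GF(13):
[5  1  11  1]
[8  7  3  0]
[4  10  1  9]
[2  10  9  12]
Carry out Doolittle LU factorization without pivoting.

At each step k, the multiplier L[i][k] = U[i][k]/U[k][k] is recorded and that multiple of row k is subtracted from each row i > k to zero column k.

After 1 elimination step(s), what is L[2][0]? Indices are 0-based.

k=0: U[0][0]=5
  eliminate (1,0): mult=12, new row 1: (0, 8, 1, 1); set L[1][0]=12
  eliminate (2,0): mult=6, new row 2: (0, 4, 0, 3); set L[2][0]=6
  eliminate (3,0): mult=3, new row 3: (0, 7, 2, 9); set L[3][0]=3

L[2][0] = 6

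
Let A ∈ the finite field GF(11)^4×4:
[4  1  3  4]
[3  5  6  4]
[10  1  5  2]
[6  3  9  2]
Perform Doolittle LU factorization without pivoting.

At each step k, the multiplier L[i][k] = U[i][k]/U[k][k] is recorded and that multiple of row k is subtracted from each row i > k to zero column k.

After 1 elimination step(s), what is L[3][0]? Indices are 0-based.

Step 1: pivot at (0,0) is 4.
  row1 ← row1 − (9)·row0  ⇒  L[1][0]=9, U row1=(0, 7, 1, 1)
  row2 ← row2 − (8)·row0  ⇒  L[2][0]=8, U row2=(0, 4, 3, 3)
  row3 ← row3 − (7)·row0  ⇒  L[3][0]=7, U row3=(0, 7, 10, 7)

L[3][0] = 7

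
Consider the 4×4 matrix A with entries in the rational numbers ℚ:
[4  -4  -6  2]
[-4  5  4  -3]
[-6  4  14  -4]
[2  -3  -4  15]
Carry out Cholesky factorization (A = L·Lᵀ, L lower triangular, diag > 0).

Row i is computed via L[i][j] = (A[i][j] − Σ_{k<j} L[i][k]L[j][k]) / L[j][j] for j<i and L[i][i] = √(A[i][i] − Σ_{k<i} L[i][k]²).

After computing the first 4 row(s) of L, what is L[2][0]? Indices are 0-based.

Step 1: L[0][0] = √(4) = 2.
  L[1][0] = (-4) / L[0][0] = -2.
Step 2: L[1][1] = √(1) = 1.
  L[2][0] = (-6) / L[0][0] = -3.
  L[2][1] = (-2) / L[1][1] = -2.
Step 3: L[2][2] = √(1) = 1.
  L[3][0] = (2) / L[0][0] = 1.
  L[3][1] = (-1) / L[1][1] = -1.
  L[3][2] = (-3) / L[2][2] = -3.
Step 4: L[3][3] = √(4) = 2.

L[2][0] = -3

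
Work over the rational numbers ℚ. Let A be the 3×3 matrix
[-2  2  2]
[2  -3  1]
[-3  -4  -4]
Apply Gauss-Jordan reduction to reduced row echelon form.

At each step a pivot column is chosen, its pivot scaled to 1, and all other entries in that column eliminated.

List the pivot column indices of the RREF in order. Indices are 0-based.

pivot columns: 0, 1, 2

[1] R0 /= -2  ⇒  (1, -1, -1)
     R1 -= 2·R0  ⇒  (0, -1, 3)
     R2 -= -3·R0  ⇒  (0, -7, -7)
[2] R1 /= -1  ⇒  (0, 1, -3)
     R0 -= -1·R1  ⇒  (1, 0, -4)
     R2 -= -7·R1  ⇒  (0, 0, -28)
[3] R2 /= -28  ⇒  (0, 0, 1)
     R0 -= -4·R2  ⇒  (1, 0, 0)
     R1 -= -3·R2  ⇒  (0, 1, 0)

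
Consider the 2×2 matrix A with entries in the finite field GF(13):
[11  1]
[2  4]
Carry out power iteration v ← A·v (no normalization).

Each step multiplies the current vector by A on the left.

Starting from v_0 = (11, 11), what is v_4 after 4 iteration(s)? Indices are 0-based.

v_4 = (11, 2)

v_0 = (11, 11).
v_1 = A·v_0 = (2, 1).
v_2 = A·v_1 = (10, 8).
v_3 = A·v_2 = (1, 0).
v_4 = A·v_3 = (11, 2).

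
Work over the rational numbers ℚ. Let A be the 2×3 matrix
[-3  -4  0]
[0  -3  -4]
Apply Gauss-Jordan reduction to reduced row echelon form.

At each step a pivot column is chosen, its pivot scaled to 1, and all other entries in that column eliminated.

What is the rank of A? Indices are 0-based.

rank = 2

step 1: normalize row 0 (÷-3) = (1, 4/3, 0)
step 2: normalize row 1 (÷-3) = (0, 1, 4/3)
  row 0: subtract 4/3×row1 = (1, 0, -16/9)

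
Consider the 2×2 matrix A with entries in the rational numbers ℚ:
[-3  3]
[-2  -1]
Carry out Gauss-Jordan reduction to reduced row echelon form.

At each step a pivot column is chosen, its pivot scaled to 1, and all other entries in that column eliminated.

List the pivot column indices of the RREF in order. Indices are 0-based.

step 1: normalize row 0 (÷-3) = (1, -1)
  row 1: subtract -2×row0 = (0, -3)
step 2: normalize row 1 (÷-3) = (0, 1)
  row 0: subtract -1×row1 = (1, 0)

pivot columns: 0, 1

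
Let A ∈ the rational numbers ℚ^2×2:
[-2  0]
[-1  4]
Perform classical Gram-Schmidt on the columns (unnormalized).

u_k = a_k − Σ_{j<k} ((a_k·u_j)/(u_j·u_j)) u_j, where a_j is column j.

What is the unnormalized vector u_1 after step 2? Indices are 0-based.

u_1 = (-8/5, 16/5)

Step 1: u_0 = a_0 = (-2, -1).
Step 2: u_1 = a_1 − (-4/5)·u_0 = (-8/5, 16/5).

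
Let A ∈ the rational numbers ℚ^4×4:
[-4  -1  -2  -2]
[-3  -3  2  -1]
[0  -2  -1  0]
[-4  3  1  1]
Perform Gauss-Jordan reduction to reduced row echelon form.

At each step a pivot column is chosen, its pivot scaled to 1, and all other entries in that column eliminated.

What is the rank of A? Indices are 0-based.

step 1: normalize row 0 (÷-4) = (1, 1/4, 1/2, 1/2)
  row 1: subtract -3×row0 = (0, -9/4, 7/2, 1/2)
  row 3: subtract -4×row0 = (0, 4, 3, 3)
step 2: normalize row 1 (÷-9/4) = (0, 1, -14/9, -2/9)
  row 0: subtract 1/4×row1 = (1, 0, 8/9, 5/9)
  row 2: subtract -2×row1 = (0, 0, -37/9, -4/9)
  row 3: subtract 4×row1 = (0, 0, 83/9, 35/9)
step 3: normalize row 2 (÷-37/9) = (0, 0, 1, 4/37)
  row 0: subtract 8/9×row2 = (1, 0, 0, 17/37)
  row 1: subtract -14/9×row2 = (0, 1, 0, -2/37)
  row 3: subtract 83/9×row2 = (0, 0, 0, 107/37)
step 4: normalize row 3 (÷107/37) = (0, 0, 0, 1)
  row 0: subtract 17/37×row3 = (1, 0, 0, 0)
  row 1: subtract -2/37×row3 = (0, 1, 0, 0)
  row 2: subtract 4/37×row3 = (0, 0, 1, 0)

rank = 4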